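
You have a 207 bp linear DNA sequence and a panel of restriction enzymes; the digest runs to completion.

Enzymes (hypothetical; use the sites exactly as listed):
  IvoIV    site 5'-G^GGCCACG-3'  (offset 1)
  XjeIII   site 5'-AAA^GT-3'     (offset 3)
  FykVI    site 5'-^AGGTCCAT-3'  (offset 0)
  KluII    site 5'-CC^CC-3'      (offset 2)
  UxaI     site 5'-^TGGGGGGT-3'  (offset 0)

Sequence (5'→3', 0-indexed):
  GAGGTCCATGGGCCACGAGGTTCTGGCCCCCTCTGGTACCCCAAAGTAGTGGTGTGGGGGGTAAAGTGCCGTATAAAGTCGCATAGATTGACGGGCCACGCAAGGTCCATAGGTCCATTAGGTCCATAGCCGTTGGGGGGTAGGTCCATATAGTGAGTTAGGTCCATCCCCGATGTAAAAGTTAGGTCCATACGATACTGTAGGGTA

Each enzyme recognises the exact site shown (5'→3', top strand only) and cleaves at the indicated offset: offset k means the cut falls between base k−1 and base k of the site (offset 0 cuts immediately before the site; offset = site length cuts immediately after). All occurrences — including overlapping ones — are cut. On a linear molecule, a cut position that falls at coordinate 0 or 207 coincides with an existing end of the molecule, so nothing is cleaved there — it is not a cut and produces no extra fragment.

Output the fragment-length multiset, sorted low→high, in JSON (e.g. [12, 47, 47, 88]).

[1,1,3,5,8,8,9,9,9,9,10,11,11,11,12,14,16,18,18,24]

Scan for sites:
  IvoIV GGGCCACG/1: at [9, 92] ⇒ [10, 93]
  XjeIII AAAGT/3: at [42, 62, 74, 177] ⇒ [45, 65, 77, 180]
  FykVI AGGTCCAT/0: at [1, 102, 110, 119, 141, 159, 183] ⇒ [1, 102, 110, 119, 141, 159, 183]
  KluII CCCC/2: at [26, 27, 38, 167] ⇒ [28, 29, 40, 169]
  UxaI TGGGGGGT/0: at [54, 133] ⇒ [54, 133]

Pooled cuts: [1, 10, 28, 29, 40, 45, 54, 65, 77, 93, 102, 110, 119, 133, 141, 159, 169, 180, 183]

Fragment lengths:
  [0,1): 1 bp
  [1,10): 9 bp
  [10,28): 18 bp
  [28,29): 1 bp
  [29,40): 11 bp
  [40,45): 5 bp
  [45,54): 9 bp
  [54,65): 11 bp
  [65,77): 12 bp
  [77,93): 16 bp
  [93,102): 9 bp
  [102,110): 8 bp
  [110,119): 9 bp
  [119,133): 14 bp
  [133,141): 8 bp
  [141,159): 18 bp
  [159,169): 10 bp
  [169,180): 11 bp
  [180,183): 3 bp
  [183,207): 24 bp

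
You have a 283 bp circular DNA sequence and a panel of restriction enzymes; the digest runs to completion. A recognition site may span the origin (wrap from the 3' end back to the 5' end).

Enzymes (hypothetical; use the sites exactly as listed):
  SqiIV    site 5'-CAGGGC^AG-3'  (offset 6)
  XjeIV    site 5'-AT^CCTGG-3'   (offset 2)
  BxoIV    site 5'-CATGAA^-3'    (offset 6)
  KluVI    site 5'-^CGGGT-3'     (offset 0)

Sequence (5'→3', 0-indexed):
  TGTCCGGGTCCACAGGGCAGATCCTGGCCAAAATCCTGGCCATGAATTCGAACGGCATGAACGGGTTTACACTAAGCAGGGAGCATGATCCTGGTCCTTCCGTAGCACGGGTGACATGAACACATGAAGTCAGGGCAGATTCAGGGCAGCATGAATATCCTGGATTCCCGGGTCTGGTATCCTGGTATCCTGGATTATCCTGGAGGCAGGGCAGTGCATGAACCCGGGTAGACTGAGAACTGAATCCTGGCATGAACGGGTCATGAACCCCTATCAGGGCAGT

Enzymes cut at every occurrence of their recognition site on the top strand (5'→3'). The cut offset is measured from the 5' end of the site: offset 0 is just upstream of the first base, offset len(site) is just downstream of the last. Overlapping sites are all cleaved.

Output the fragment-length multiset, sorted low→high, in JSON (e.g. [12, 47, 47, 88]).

[2,3,4,7,8,8,8,8,10,10,10,11,11,11,12,12,12,13,13,14,14,15,18,21,28]

Site scan:
  SqiIV (CAGGGCAG, off=6): starts [12, 130, 141, 206, 274] → cuts [18, 136, 147, 212, 280]
  XjeIV (ATCCTGG, off=2): starts [20, 32, 87, 156, 178, 186, 196, 243] → cuts [22, 34, 89, 158, 180, 188, 198, 245]
  BxoIV (CATGAA, off=6): starts [40, 55, 114, 122, 149, 216, 250, 261] → cuts [46, 61, 120, 128, 155, 222, 256, 267]
  KluVI (CGGGT, off=0): starts [4, 61, 107, 168, 224, 256] → cuts [4, 61, 107, 168, 224, 256]

Pooled cuts: [4, 18, 22, 34, 46, 61, 89, 107, 120, 128, 136, 147, 155, 158, 168, 180, 188, 198, 212, 222, 224, 245, 256, 267, 280]

Fragments:
  4→18: 14 bp
  18→22: 4 bp
  22→34: 12 bp
  34→46: 12 bp
  46→61: 15 bp
  61→89: 28 bp
  89→107: 18 bp
  107→120: 13 bp
  120→128: 8 bp
  128→136: 8 bp
  136→147: 11 bp
  147→155: 8 bp
  155→158: 3 bp
  158→168: 10 bp
  168→180: 12 bp
  180→188: 8 bp
  188→198: 10 bp
  198→212: 14 bp
  212→222: 10 bp
  222→224: 2 bp
  224→245: 21 bp
  245→256: 11 bp
  256→267: 11 bp
  267→280: 13 bp
  280→4 (wrap): 283-280+4 = 7 bp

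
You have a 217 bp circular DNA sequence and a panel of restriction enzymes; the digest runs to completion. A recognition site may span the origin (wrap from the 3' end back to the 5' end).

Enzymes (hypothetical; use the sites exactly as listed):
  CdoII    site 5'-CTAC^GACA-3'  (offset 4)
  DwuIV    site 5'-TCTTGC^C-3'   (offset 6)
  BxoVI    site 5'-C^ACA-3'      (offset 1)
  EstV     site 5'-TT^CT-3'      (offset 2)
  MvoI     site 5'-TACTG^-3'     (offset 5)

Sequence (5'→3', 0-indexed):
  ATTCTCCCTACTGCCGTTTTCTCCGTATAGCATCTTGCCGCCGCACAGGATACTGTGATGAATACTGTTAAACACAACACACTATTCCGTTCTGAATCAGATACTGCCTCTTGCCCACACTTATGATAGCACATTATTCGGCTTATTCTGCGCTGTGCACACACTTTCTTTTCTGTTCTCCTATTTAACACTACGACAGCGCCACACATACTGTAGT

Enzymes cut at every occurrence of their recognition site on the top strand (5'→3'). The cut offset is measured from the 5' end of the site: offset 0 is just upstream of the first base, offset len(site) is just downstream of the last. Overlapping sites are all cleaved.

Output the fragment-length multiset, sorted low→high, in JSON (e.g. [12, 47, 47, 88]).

[2,2,2,5,5,5,6,6,7,7,7,8,8,9,10,11,11,12,13,14,15,17,17,18]

Site scan:
  CdoII CTACGACA/4: at [190] ⇒ [194]
  DwuIV TCTTGCC/6: at [32, 108] ⇒ [38, 114]
  BxoVI CACA/1: at [43, 72, 77, 115, 129, 157, 159, 202, 204] ⇒ [44, 73, 78, 116, 130, 158, 160, 203, 205]
  EstV TTCT/2: at [1, 18, 89, 145, 165, 170, 175] ⇒ [3, 20, 91, 147, 167, 172, 177]
  MvoI TACTG/5: at [8, 50, 62, 101, 208] ⇒ [13, 55, 67, 106, 213]

All cut coordinates (distinct, sorted): [3, 13, 20, 38, 44, 55, 67, 73, 78, 91, 106, 114, 116, 130, 147, 158, 160, 167, 172, 177, 194, 203, 205, 213]

Fragments:
  3→13: 10 bp
  13→20: 7 bp
  20→38: 18 bp
  38→44: 6 bp
  44→55: 11 bp
  55→67: 12 bp
  67→73: 6 bp
  73→78: 5 bp
  78→91: 13 bp
  91→106: 15 bp
  106→114: 8 bp
  114→116: 2 bp
  116→130: 14 bp
  130→147: 17 bp
  147→158: 11 bp
  158→160: 2 bp
  160→167: 7 bp
  167→172: 5 bp
  172→177: 5 bp
  177→194: 17 bp
  194→203: 9 bp
  203→205: 2 bp
  205→213: 8 bp
  213→3 (wrap): 217-213+3 = 7 bp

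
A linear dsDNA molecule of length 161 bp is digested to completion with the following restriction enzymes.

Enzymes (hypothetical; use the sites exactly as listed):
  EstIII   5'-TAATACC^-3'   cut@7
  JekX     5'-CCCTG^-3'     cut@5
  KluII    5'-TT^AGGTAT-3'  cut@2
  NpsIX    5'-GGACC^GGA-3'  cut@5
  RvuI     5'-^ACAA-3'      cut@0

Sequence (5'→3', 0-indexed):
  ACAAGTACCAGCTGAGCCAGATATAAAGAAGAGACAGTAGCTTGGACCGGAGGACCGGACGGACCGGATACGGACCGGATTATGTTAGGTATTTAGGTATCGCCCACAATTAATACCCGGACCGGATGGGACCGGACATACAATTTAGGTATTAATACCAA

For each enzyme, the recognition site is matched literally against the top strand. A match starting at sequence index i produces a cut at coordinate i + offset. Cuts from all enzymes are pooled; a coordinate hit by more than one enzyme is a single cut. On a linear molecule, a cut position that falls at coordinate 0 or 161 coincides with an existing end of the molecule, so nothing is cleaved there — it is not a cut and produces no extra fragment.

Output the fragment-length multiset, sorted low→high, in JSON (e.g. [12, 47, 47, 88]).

[2,6,6,7,8,8,9,10,10,11,11,12,13,48]

Scan for sites:
  EstIII (TAATACC, off=7): starts [110, 152] → cuts [117, 159]
  JekX (CCCTG, off=5): no sites
  KluII (TTAGGTAT, off=2): starts [84, 92, 144] → cuts [86, 94, 146]
  NpsIX (GGACCGGA, off=5): starts [43, 51, 60, 71, 118, 128] → cuts [48, 56, 65, 76, 123, 133]
  RvuI (ACAA, off=0): starts [0, 105, 139] → cuts [105, 139] (position 0 is a terminus of the linear molecule — no cut)

Pooled cuts: [48, 56, 65, 76, 86, 94, 105, 117, 123, 133, 139, 146, 159]

Fragments:
  [0,48): 48 bp
  [48,56): 8 bp
  [56,65): 9 bp
  [65,76): 11 bp
  [76,86): 10 bp
  [86,94): 8 bp
  [94,105): 11 bp
  [105,117): 12 bp
  [117,123): 6 bp
  [123,133): 10 bp
  [133,139): 6 bp
  [139,146): 7 bp
  [146,159): 13 bp
  [159,161): 2 bp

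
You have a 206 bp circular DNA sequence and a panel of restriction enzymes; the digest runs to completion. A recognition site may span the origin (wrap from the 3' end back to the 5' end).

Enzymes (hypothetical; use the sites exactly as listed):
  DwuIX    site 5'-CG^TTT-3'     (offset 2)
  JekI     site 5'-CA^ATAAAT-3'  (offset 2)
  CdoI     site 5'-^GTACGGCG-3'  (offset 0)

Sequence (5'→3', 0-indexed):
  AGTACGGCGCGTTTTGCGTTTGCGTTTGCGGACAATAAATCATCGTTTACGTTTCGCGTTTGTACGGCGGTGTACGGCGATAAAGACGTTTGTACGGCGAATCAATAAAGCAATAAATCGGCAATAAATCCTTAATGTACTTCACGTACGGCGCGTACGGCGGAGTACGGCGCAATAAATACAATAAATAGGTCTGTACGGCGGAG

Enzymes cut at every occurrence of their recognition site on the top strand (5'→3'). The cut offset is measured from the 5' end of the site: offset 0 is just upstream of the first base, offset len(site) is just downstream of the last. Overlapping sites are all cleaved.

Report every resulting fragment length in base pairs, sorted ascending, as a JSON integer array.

Site scan:
  DwuIX CGTTT/2: at [9, 16, 22, 43, 49, 56, 86] ⇒ [11, 18, 24, 45, 51, 58, 88]
  JekI CAATAAAT/2: at [32, 110, 121, 172, 181] ⇒ [34, 112, 123, 174, 183]
  CdoI GTACGGCG/0: at [1, 61, 71, 91, 145, 154, 164, 195] ⇒ [1, 61, 71, 91, 145, 154, 164, 195]

All cut coordinates (distinct, sorted): [1, 11, 18, 24, 34, 45, 51, 58, 61, 71, 88, 91, 112, 123, 145, 154, 164, 174, 183, 195]

Fragments:
  1→11: 10 bp
  11→18: 7 bp
  18→24: 6 bp
  24→34: 10 bp
  34→45: 11 bp
  45→51: 6 bp
  51→58: 7 bp
  58→61: 3 bp
  61→71: 10 bp
  71→88: 17 bp
  88→91: 3 bp
  91→112: 21 bp
  112→123: 11 bp
  123→145: 22 bp
  145→154: 9 bp
  154→164: 10 bp
  164→174: 10 bp
  174→183: 9 bp
  183→195: 12 bp
  195→1 (wrap): 206-195+1 = 12 bp

[3,3,6,6,7,7,9,9,10,10,10,10,10,11,11,12,12,17,21,22]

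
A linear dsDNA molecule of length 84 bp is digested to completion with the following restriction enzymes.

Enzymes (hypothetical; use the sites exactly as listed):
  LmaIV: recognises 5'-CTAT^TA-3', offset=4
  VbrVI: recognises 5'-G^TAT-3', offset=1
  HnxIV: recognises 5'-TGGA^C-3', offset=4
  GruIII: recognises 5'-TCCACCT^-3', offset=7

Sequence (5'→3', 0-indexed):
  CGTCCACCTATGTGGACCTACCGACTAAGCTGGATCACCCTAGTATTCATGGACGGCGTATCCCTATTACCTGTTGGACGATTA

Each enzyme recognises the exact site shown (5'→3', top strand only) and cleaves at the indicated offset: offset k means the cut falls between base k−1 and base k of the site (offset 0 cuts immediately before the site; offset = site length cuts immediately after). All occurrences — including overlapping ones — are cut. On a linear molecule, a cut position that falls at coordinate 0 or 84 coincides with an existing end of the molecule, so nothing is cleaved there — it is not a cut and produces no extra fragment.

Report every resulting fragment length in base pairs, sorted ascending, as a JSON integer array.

Scan for sites:
  LmaIV (CTATTA, off=4): starts [63] → cuts [67]
  VbrVI (GTAT, off=1): starts [42, 57] → cuts [43, 58]
  HnxIV (TGGAC, off=4): starts [12, 49, 74] → cuts [16, 53, 78]
  GruIII (TCCACCT, off=7): starts [2] → cuts [9]

Pooled cuts: [9, 16, 43, 53, 58, 67, 78]

Fragment lengths:
  [0,9): 9 bp
  [9,16): 7 bp
  [16,43): 27 bp
  [43,53): 10 bp
  [53,58): 5 bp
  [58,67): 9 bp
  [67,78): 11 bp
  [78,84): 6 bp

[5,6,7,9,9,10,11,27]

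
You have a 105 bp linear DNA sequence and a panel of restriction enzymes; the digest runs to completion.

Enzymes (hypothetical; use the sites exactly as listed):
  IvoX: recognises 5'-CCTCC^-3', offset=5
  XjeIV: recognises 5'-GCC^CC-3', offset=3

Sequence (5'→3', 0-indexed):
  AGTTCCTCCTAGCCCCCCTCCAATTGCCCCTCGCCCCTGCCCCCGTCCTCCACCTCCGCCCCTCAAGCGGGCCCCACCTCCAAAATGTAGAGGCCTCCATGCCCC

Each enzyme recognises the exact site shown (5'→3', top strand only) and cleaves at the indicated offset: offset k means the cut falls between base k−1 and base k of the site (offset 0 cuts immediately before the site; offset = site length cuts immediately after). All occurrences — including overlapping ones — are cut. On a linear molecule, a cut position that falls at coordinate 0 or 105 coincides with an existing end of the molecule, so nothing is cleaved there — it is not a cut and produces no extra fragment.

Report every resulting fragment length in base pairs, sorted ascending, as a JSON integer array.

[2,3,5,5,6,6,7,7,7,8,9,10,13,17]

Site scan:
  IvoX (CCTCC, off=5): starts [4, 16, 46, 52, 76, 93] → cuts [9, 21, 51, 57, 81, 98]
  XjeIV (GCCCC, off=3): starts [11, 25, 32, 38, 57, 70, 100] → cuts [14, 28, 35, 41, 60, 73, 103]

Pooled cuts: [9, 14, 21, 28, 35, 41, 51, 57, 60, 73, 81, 98, 103]

Fragment lengths:
  [0,9): 9 bp
  [9,14): 5 bp
  [14,21): 7 bp
  [21,28): 7 bp
  [28,35): 7 bp
  [35,41): 6 bp
  [41,51): 10 bp
  [51,57): 6 bp
  [57,60): 3 bp
  [60,73): 13 bp
  [73,81): 8 bp
  [81,98): 17 bp
  [98,103): 5 bp
  [103,105): 2 bp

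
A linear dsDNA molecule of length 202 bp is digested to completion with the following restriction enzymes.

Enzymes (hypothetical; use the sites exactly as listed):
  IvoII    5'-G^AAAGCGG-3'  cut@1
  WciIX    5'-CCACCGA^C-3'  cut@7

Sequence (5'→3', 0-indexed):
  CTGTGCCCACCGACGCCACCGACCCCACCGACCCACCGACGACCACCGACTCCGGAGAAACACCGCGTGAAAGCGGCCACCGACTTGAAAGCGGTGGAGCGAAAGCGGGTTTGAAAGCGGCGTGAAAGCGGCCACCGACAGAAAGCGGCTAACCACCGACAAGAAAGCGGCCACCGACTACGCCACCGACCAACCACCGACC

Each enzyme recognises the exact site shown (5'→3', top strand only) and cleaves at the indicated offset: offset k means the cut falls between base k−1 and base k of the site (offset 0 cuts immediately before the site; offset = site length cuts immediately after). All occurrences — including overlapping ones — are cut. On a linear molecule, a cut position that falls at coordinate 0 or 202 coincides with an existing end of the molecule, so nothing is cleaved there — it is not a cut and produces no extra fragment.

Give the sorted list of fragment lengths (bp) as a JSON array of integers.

[2,3,4,4,8,9,9,10,11,11,12,12,13,14,14,14,14,18,20]

Site scan:
  IvoII (GAAAGCGG, off=1): starts [68, 86, 100, 112, 123, 140, 162] → cuts [69, 87, 101, 113, 124, 141, 163]
  WciIX (CCACCGAC, off=7): starts [6, 15, 24, 32, 42, 76, 131, 152, 170, 182, 193] → cuts [13, 22, 31, 39, 49, 83, 138, 159, 177, 189, 200]

All cut coordinates (distinct, sorted): [13, 22, 31, 39, 49, 69, 83, 87, 101, 113, 124, 138, 141, 159, 163, 177, 189, 200]

Fragments:
  [0,13): 13 bp
  [13,22): 9 bp
  [22,31): 9 bp
  [31,39): 8 bp
  [39,49): 10 bp
  [49,69): 20 bp
  [69,83): 14 bp
  [83,87): 4 bp
  [87,101): 14 bp
  [101,113): 12 bp
  [113,124): 11 bp
  [124,138): 14 bp
  [138,141): 3 bp
  [141,159): 18 bp
  [159,163): 4 bp
  [163,177): 14 bp
  [177,189): 12 bp
  [189,200): 11 bp
  [200,202): 2 bp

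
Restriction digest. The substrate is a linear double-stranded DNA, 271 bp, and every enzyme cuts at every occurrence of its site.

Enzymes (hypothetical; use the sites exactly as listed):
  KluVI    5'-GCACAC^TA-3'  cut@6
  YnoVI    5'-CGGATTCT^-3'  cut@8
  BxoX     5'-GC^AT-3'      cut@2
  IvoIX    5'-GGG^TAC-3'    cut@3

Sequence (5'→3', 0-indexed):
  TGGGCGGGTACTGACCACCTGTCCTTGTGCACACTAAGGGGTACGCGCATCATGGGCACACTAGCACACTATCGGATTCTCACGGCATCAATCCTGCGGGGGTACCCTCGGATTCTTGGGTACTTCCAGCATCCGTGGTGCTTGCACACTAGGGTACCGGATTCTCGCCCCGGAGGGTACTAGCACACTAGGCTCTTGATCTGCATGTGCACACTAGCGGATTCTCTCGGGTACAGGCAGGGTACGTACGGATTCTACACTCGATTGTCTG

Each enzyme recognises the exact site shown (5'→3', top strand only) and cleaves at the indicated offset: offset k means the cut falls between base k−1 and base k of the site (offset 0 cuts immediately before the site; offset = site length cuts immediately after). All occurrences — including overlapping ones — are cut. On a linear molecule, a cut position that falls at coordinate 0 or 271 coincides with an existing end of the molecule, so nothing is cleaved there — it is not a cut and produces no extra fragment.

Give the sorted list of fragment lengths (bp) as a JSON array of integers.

Per-enzyme occurrences:
  KluVI (GCACACTA, off=6): starts [28, 55, 63, 143, 182, 208] → cuts [34, 61, 69, 149, 188, 214]
  YnoVI (CGGATTCT, off=8): starts [72, 108, 157, 217, 248] → cuts [80, 116, 165, 225, 256]
  BxoX (GCAT, off=2): starts [46, 84, 128, 202] → cuts [48, 86, 130, 204]
  IvoIX (GGGTAC, off=3): starts [5, 38, 99, 117, 151, 174, 228, 239] → cuts [8, 41, 102, 120, 154, 177, 231, 242]

All cut coordinates (distinct, sorted): [8, 34, 41, 48, 61, 69, 80, 86, 102, 116, 120, 130, 149, 154, 165, 177, 188, 204, 214, 225, 231, 242, 256]

Fragment lengths:
  [0,8): 8 bp
  [8,34): 26 bp
  [34,41): 7 bp
  [41,48): 7 bp
  [48,61): 13 bp
  [61,69): 8 bp
  [69,80): 11 bp
  [80,86): 6 bp
  [86,102): 16 bp
  [102,116): 14 bp
  [116,120): 4 bp
  [120,130): 10 bp
  [130,149): 19 bp
  [149,154): 5 bp
  [154,165): 11 bp
  [165,177): 12 bp
  [177,188): 11 bp
  [188,204): 16 bp
  [204,214): 10 bp
  [214,225): 11 bp
  [225,231): 6 bp
  [231,242): 11 bp
  [242,256): 14 bp
  [256,271): 15 bp

[4,5,6,6,7,7,8,8,10,10,11,11,11,11,11,12,13,14,14,15,16,16,19,26]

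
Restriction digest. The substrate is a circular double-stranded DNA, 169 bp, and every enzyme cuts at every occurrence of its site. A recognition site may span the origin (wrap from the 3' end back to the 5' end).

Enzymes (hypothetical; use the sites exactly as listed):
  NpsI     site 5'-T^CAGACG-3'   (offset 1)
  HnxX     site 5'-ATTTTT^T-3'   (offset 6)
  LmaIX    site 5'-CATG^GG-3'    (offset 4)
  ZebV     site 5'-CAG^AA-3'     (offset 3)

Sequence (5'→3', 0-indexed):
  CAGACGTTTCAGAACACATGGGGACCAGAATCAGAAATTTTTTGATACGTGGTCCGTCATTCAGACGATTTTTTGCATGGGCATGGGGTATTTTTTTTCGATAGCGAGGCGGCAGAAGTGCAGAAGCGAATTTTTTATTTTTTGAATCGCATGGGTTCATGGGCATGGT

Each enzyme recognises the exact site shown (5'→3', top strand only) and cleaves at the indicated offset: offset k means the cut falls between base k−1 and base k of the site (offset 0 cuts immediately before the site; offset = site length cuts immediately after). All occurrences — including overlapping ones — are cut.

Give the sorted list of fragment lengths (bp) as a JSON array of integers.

[6,6,6,7,8,8,8,8,8,8,10,11,12,12,12,19,20]

Scan for sites:
  NpsI TCAGACG/1: at [60, 168] ⇒ [0, 61]
  HnxX ATTTTTT/6: at [36, 67, 89, 129, 136] ⇒ [42, 73, 95, 135, 142]
  LmaIX CATGGG/4: at [16, 75, 81, 149, 157] ⇒ [20, 79, 85, 153, 161]
  ZebV CAGAA/3: at [9, 25, 31, 112, 120] ⇒ [12, 28, 34, 115, 123]

All cut coordinates (distinct, sorted): [0, 12, 20, 28, 34, 42, 61, 73, 79, 85, 95, 115, 123, 135, 142, 153, 161]

Fragments:
  0→12: 12 bp
  12→20: 8 bp
  20→28: 8 bp
  28→34: 6 bp
  34→42: 8 bp
  42→61: 19 bp
  61→73: 12 bp
  73→79: 6 bp
  79→85: 6 bp
  85→95: 10 bp
  95→115: 20 bp
  115→123: 8 bp
  123→135: 12 bp
  135→142: 7 bp
  142→153: 11 bp
  153→161: 8 bp
  161→0 (wrap): 169-161+0 = 8 bp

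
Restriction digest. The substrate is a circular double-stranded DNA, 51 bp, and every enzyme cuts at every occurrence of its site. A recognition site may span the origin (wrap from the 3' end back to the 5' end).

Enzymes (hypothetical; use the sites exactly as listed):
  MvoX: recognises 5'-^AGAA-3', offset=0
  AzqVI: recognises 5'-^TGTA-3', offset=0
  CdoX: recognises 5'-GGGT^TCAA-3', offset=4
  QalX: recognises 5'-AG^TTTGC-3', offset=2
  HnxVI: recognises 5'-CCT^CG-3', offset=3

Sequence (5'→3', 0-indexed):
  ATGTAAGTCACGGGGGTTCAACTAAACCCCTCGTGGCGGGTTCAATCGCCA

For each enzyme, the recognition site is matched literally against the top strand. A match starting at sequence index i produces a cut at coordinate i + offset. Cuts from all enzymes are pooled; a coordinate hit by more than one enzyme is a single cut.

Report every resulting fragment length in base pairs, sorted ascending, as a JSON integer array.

[10,11,14,16]

Site scan:
  MvoX (AGAA, off=0): no sites
  AzqVI (TGTA, off=0): starts [1] → cuts [1]
  CdoX (GGGTTCAA, off=4): starts [13, 37] → cuts [17, 41]
  QalX (AGTTTGC, off=2): no sites
  HnxVI (CCTCG, off=3): starts [28] → cuts [31]

Pooled cuts: [1, 17, 31, 41]

Fragment lengths:
  1→17: 16 bp
  17→31: 14 bp
  31→41: 10 bp
  41→1 (wrap): 51-41+1 = 11 bp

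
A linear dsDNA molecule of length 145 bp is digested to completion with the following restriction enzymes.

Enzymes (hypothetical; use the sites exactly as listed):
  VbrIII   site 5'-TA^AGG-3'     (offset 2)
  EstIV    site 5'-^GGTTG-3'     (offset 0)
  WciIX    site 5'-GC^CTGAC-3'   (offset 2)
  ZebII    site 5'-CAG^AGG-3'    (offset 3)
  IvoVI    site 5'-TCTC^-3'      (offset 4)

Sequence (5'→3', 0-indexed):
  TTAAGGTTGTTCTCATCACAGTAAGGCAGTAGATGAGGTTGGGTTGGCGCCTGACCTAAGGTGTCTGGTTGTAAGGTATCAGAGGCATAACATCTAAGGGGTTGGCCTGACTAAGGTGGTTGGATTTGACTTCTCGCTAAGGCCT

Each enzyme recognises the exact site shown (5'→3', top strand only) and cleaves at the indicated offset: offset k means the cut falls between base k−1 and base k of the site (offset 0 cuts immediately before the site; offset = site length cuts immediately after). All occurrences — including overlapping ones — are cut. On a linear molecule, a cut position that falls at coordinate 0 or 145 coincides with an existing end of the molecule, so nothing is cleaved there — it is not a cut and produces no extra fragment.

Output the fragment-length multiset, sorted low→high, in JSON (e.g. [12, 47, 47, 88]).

Scan for sites:
  VbrIII (TAAGG, off=2): starts [1, 21, 56, 71, 94, 111, 137] → cuts [3, 23, 58, 73, 96, 113, 139]
  EstIV (GGTTG, off=0): starts [4, 36, 41, 66, 99, 117] → cuts [4, 36, 41, 66, 99, 117]
  WciIX (GCCTGAC, off=2): starts [48, 104] → cuts [50, 106]
  ZebII (CAGAGG, off=3): starts [79] → cuts [82]
  IvoVI (TCTC, off=4): starts [10, 131] → cuts [14, 135]

Pooled cuts: [3, 4, 14, 23, 36, 41, 50, 58, 66, 73, 82, 96, 99, 106, 113, 117, 135, 139]

Fragment lengths:
  [0,3): 3 bp
  [3,4): 1 bp
  [4,14): 10 bp
  [14,23): 9 bp
  [23,36): 13 bp
  [36,41): 5 bp
  [41,50): 9 bp
  [50,58): 8 bp
  [58,66): 8 bp
  [66,73): 7 bp
  [73,82): 9 bp
  [82,96): 14 bp
  [96,99): 3 bp
  [99,106): 7 bp
  [106,113): 7 bp
  [113,117): 4 bp
  [117,135): 18 bp
  [135,139): 4 bp
  [139,145): 6 bp

[1,3,3,4,4,5,6,7,7,7,8,8,9,9,9,10,13,14,18]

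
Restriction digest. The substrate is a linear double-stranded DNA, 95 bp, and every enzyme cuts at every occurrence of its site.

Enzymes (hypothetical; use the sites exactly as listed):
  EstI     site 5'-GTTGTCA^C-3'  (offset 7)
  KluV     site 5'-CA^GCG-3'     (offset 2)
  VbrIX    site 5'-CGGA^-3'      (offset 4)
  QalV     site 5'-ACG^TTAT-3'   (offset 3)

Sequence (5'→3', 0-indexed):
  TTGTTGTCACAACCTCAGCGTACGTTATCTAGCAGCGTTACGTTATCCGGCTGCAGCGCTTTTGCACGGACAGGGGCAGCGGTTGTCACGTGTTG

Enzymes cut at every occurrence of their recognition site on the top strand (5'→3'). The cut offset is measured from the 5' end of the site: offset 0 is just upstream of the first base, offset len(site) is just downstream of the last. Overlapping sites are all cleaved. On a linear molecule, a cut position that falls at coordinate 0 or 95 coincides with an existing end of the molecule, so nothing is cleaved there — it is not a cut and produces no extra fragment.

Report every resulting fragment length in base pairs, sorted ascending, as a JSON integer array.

[7,7,8,8,8,9,10,10,13,15]

Per-enzyme occurrences:
  EstI (GTTGTCAC, off=7): starts [2, 81] → cuts [9, 88]
  KluV (CAGCG, off=2): starts [15, 32, 53, 76] → cuts [17, 34, 55, 78]
  VbrIX (CGGA, off=4): starts [66] → cuts [70]
  QalV (ACGTTAT, off=3): starts [21, 39] → cuts [24, 42]

Pooled cuts: [9, 17, 24, 34, 42, 55, 70, 78, 88]

Fragments:
  [0,9): 9 bp
  [9,17): 8 bp
  [17,24): 7 bp
  [24,34): 10 bp
  [34,42): 8 bp
  [42,55): 13 bp
  [55,70): 15 bp
  [70,78): 8 bp
  [78,88): 10 bp
  [88,95): 7 bp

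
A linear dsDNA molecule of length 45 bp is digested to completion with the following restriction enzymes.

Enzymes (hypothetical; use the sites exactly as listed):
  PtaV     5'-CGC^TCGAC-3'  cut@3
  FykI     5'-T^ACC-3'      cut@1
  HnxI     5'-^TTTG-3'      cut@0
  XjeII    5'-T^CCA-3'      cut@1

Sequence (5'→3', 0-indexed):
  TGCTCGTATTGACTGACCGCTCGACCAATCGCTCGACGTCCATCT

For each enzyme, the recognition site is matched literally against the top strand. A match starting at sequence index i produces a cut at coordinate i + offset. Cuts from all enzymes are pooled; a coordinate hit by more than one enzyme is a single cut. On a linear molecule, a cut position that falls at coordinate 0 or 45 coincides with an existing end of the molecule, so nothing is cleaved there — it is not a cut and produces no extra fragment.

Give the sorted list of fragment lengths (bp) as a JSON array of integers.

Scan for sites:
  PtaV CGCTCGAC/3: at [17, 29] ⇒ [20, 32]
  FykI (TACC, off=1): no sites
  HnxI (TTTG, off=0): no sites
  XjeII TCCA/1: at [38] ⇒ [39]

All cut coordinates (distinct, sorted): [20, 32, 39]

Fragments:
  [0,20): 20 bp
  [20,32): 12 bp
  [32,39): 7 bp
  [39,45): 6 bp

[6,7,12,20]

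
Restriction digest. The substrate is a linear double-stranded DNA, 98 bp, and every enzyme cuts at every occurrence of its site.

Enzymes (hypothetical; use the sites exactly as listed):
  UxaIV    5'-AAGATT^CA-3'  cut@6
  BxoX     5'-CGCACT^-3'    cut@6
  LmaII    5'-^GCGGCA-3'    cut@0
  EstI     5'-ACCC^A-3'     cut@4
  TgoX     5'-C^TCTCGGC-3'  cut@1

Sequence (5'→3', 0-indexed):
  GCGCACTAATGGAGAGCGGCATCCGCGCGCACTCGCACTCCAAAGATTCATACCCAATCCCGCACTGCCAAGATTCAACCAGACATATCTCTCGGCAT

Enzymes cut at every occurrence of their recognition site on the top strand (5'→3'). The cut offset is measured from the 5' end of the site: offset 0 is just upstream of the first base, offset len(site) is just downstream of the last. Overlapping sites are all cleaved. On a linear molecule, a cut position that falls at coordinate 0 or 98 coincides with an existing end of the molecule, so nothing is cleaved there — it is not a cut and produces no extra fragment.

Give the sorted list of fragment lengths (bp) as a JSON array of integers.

Site scan:
  UxaIV AAGATTCA/6: at [42, 69] ⇒ [48, 75]
  BxoX CGCACT/6: at [1, 27, 33, 60] ⇒ [7, 33, 39, 66]
  LmaII GCGGCA/0: at [15] ⇒ [15]
  EstI ACCCA/4: at [51] ⇒ [55]
  TgoX CTCTCGGC/1: at [88] ⇒ [89]

Pooled cuts: [7, 15, 33, 39, 48, 55, 66, 75, 89]

Fragments:
  [0,7): 7 bp
  [7,15): 8 bp
  [15,33): 18 bp
  [33,39): 6 bp
  [39,48): 9 bp
  [48,55): 7 bp
  [55,66): 11 bp
  [66,75): 9 bp
  [75,89): 14 bp
  [89,98): 9 bp

[6,7,7,8,9,9,9,11,14,18]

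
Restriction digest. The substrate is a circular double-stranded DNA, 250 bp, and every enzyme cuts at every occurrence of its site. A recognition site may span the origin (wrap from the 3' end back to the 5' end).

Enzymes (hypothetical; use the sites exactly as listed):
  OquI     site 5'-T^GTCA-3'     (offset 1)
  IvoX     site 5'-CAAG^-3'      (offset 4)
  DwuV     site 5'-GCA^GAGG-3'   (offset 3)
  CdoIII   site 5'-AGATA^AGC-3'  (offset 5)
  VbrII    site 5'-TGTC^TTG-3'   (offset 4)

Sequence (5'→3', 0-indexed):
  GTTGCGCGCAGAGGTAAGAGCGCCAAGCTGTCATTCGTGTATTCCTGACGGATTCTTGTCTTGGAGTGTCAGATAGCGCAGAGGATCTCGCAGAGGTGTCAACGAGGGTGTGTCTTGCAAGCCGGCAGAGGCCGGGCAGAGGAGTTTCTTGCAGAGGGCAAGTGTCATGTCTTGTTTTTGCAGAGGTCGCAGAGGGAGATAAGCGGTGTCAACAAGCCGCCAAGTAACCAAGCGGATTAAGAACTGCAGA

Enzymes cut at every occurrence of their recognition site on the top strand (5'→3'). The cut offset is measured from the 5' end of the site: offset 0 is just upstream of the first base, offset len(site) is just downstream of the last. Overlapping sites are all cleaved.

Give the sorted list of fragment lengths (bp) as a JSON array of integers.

[1,2,5,6,6,7,7,8,8,8,9,9,9,10,11,11,12,13,15,17,17,28,31]

Scan for sites:
  OquI (TGTCA, off=1): starts [28, 66, 96, 162, 206] → cuts [29, 67, 97, 163, 207]
  IvoX (CAAG, off=4): starts [23, 117, 158, 212, 220, 228] → cuts [27, 121, 162, 216, 224, 232]
  DwuV (GCAGAGG, off=3): starts [7, 77, 89, 124, 135, 150, 179, 188] → cuts [10, 80, 92, 127, 138, 153, 182, 191]
  CdoIII (AGATAAGC, off=5): starts [196] → cuts [201]
  VbrII (TGTCTTG, off=4): starts [56, 110, 167] → cuts [60, 114, 171]

All cut coordinates (distinct, sorted): [10, 27, 29, 60, 67, 80, 92, 97, 114, 121, 127, 138, 153, 162, 163, 171, 182, 191, 201, 207, 216, 224, 232]

Fragments:
  10→27: 17 bp
  27→29: 2 bp
  29→60: 31 bp
  60→67: 7 bp
  67→80: 13 bp
  80→92: 12 bp
  92→97: 5 bp
  97→114: 17 bp
  114→121: 7 bp
  121→127: 6 bp
  127→138: 11 bp
  138→153: 15 bp
  153→162: 9 bp
  162→163: 1 bp
  163→171: 8 bp
  171→182: 11 bp
  182→191: 9 bp
  191→201: 10 bp
  201→207: 6 bp
  207→216: 9 bp
  216→224: 8 bp
  224→232: 8 bp
  232→10 (wrap): 250-232+10 = 28 bp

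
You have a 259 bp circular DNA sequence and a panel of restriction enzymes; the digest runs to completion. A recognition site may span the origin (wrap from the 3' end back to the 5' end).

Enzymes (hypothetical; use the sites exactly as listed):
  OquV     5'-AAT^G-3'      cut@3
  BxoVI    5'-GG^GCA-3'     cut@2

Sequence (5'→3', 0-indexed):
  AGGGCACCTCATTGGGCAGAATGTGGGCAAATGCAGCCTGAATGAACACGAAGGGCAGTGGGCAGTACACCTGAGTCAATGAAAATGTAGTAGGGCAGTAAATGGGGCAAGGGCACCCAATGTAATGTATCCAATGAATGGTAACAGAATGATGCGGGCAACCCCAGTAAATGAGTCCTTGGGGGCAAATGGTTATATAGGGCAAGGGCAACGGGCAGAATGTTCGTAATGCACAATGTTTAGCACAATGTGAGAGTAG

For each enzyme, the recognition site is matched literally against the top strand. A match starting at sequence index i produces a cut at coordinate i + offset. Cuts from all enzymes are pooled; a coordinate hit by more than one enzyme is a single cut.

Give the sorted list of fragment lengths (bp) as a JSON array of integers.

Scan for sites:
  OquV (AATG, off=3): starts [19, 29, 40, 77, 83, 100, 118, 123, 132, 136, 147, 169, 187, 218, 227, 234, 246] → cuts [22, 32, 43, 80, 86, 103, 121, 126, 135, 139, 150, 172, 190, 221, 230, 237, 249]
  BxoVI (GGGCA, off=2): starts [1, 13, 24, 52, 59, 92, 104, 110, 155, 182, 199, 205, 212] → cuts [3, 15, 26, 54, 61, 94, 106, 112, 157, 184, 201, 207, 214]

Pooled cuts: [3, 15, 22, 26, 32, 43, 54, 61, 80, 86, 94, 103, 106, 112, 121, 126, 135, 139, 150, 157, 172, 184, 190, 201, 207, 214, 221, 230, 237, 249]

Fragment lengths:
  3→15: 12 bp
  15→22: 7 bp
  22→26: 4 bp
  26→32: 6 bp
  32→43: 11 bp
  43→54: 11 bp
  54→61: 7 bp
  61→80: 19 bp
  80→86: 6 bp
  86→94: 8 bp
  94→103: 9 bp
  103→106: 3 bp
  106→112: 6 bp
  112→121: 9 bp
  121→126: 5 bp
  126→135: 9 bp
  135→139: 4 bp
  139→150: 11 bp
  150→157: 7 bp
  157→172: 15 bp
  172→184: 12 bp
  184→190: 6 bp
  190→201: 11 bp
  201→207: 6 bp
  207→214: 7 bp
  214→221: 7 bp
  221→230: 9 bp
  230→237: 7 bp
  237→249: 12 bp
  249→3 (wrap): 259-249+3 = 13 bp

[3,4,4,5,6,6,6,6,6,7,7,7,7,7,7,8,9,9,9,9,11,11,11,11,12,12,12,13,15,19]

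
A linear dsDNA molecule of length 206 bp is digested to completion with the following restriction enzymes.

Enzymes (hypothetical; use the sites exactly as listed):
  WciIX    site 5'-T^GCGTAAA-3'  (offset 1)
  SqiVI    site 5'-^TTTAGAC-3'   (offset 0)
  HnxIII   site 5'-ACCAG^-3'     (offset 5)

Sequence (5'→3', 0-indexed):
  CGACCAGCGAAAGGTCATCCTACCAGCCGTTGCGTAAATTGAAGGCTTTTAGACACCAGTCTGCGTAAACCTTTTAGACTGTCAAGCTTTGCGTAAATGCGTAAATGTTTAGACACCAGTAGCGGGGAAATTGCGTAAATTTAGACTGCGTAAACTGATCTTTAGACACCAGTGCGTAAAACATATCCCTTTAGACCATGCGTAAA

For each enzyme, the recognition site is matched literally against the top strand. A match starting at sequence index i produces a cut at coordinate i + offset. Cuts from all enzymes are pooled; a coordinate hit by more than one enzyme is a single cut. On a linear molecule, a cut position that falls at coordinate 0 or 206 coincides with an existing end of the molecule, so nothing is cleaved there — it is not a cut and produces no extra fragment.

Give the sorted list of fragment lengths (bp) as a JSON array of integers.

[1,3,5,7,7,7,8,8,9,10,10,12,12,12,13,13,16,16,18,19]

Scan for sites:
  WciIX TGCGTAAA/1: at [30, 61, 89, 97, 131, 146, 172, 198] ⇒ [31, 62, 90, 98, 132, 147, 173, 199]
  SqiVI TTTAGAC/0: at [47, 72, 107, 139, 160, 189] ⇒ [47, 72, 107, 139, 160, 189]
  HnxIII ACCAG/5: at [2, 21, 54, 114, 167] ⇒ [7, 26, 59, 119, 172]

Pooled cuts: [7, 26, 31, 47, 59, 62, 72, 90, 98, 107, 119, 132, 139, 147, 160, 172, 173, 189, 199]

Fragment lengths:
  [0,7): 7 bp
  [7,26): 19 bp
  [26,31): 5 bp
  [31,47): 16 bp
  [47,59): 12 bp
  [59,62): 3 bp
  [62,72): 10 bp
  [72,90): 18 bp
  [90,98): 8 bp
  [98,107): 9 bp
  [107,119): 12 bp
  [119,132): 13 bp
  [132,139): 7 bp
  [139,147): 8 bp
  [147,160): 13 bp
  [160,172): 12 bp
  [172,173): 1 bp
  [173,189): 16 bp
  [189,199): 10 bp
  [199,206): 7 bp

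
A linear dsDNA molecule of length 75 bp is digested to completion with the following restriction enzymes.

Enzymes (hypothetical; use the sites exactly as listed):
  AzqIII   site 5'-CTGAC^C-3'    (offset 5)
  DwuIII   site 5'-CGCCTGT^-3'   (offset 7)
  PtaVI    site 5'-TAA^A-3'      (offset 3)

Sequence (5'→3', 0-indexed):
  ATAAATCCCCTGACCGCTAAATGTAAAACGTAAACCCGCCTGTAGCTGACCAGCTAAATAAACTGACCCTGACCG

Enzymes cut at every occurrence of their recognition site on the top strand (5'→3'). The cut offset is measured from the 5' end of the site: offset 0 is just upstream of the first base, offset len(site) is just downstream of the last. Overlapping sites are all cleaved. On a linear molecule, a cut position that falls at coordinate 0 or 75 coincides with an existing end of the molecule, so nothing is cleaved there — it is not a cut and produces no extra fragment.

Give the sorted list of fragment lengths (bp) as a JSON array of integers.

Site scan:
  AzqIII (CTGACC, off=5): starts [9, 45, 62, 68] → cuts [14, 50, 67, 73]
  DwuIII (CGCCTGT, off=7): starts [36] → cuts [43]
  PtaVI (TAAA, off=3): starts [1, 17, 23, 30, 54, 58] → cuts [4, 20, 26, 33, 57, 61]

All cut coordinates (distinct, sorted): [4, 14, 20, 26, 33, 43, 50, 57, 61, 67, 73]

Fragments:
  [0,4): 4 bp
  [4,14): 10 bp
  [14,20): 6 bp
  [20,26): 6 bp
  [26,33): 7 bp
  [33,43): 10 bp
  [43,50): 7 bp
  [50,57): 7 bp
  [57,61): 4 bp
  [61,67): 6 bp
  [67,73): 6 bp
  [73,75): 2 bp

[2,4,4,6,6,6,6,7,7,7,10,10]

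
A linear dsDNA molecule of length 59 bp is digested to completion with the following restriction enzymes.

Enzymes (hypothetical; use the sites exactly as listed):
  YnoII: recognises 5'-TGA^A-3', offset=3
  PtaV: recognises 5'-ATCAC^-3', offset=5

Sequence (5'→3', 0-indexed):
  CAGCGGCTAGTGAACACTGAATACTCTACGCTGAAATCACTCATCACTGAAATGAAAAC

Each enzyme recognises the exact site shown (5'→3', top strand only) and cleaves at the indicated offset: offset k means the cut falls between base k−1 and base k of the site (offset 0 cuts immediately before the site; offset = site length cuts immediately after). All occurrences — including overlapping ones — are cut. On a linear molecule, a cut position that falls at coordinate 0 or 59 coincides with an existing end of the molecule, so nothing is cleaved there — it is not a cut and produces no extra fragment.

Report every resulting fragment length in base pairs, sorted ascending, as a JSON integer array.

[3,4,5,6,7,7,13,14]

Scan for sites:
  YnoII TGAA/3: at [10, 17, 31, 47, 52] ⇒ [13, 20, 34, 50, 55]
  PtaV ATCAC/5: at [35, 42] ⇒ [40, 47]

Pooled cuts: [13, 20, 34, 40, 47, 50, 55]

Fragment lengths:
  [0,13): 13 bp
  [13,20): 7 bp
  [20,34): 14 bp
  [34,40): 6 bp
  [40,47): 7 bp
  [47,50): 3 bp
  [50,55): 5 bp
  [55,59): 4 bp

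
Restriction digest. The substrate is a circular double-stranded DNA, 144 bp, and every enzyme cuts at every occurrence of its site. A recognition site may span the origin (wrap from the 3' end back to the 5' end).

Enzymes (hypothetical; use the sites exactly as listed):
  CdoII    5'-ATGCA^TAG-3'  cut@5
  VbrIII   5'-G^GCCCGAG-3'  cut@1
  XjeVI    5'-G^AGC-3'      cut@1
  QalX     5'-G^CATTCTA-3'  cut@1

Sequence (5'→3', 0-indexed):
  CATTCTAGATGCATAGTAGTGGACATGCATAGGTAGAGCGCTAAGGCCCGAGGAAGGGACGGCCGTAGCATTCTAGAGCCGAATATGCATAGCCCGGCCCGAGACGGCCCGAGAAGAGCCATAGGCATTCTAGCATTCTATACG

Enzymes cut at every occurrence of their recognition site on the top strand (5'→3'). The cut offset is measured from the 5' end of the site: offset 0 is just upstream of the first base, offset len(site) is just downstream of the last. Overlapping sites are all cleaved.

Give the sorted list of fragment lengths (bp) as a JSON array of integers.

[7,7,8,8,9,9,10,10,11,13,13,16,23]

Scan for sites:
  CdoII (ATGCATAG, off=5): starts [8, 24, 84] → cuts [13, 29, 89]
  VbrIII (GGCCCGAG, off=1): starts [44, 95, 105] → cuts [45, 96, 106]
  XjeVI (GAGC, off=1): starts [35, 75, 115] → cuts [36, 76, 116]
  QalX (GCATTCTA, off=1): starts [67, 124, 132, 143] → cuts [0, 68, 125, 133]

Pooled cuts: [0, 13, 29, 36, 45, 68, 76, 89, 96, 106, 116, 125, 133]

Fragments:
  0→13: 13 bp
  13→29: 16 bp
  29→36: 7 bp
  36→45: 9 bp
  45→68: 23 bp
  68→76: 8 bp
  76→89: 13 bp
  89→96: 7 bp
  96→106: 10 bp
  106→116: 10 bp
  116→125: 9 bp
  125→133: 8 bp
  133→0 (wrap): 144-133+0 = 11 bp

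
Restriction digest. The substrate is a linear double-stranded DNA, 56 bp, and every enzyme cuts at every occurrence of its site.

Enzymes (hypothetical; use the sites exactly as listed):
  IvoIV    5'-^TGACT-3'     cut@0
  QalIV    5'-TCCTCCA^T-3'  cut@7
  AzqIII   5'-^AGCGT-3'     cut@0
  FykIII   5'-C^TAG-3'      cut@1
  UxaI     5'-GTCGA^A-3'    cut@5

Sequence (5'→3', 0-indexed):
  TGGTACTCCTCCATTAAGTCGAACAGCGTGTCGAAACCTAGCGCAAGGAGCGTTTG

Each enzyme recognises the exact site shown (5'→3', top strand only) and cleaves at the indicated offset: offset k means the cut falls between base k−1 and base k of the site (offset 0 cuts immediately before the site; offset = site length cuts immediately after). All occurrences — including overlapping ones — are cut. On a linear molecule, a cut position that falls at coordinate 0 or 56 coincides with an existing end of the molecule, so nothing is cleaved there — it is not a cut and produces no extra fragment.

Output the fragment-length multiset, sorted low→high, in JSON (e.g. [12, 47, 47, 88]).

Per-enzyme occurrences:
  IvoIV (TGACT, off=0): no sites
  QalIV (TCCTCCAT, off=7): starts [6] → cuts [13]
  AzqIII (AGCGT, off=0): starts [24, 48] → cuts [24, 48]
  FykIII (CTAG, off=1): starts [37] → cuts [38]
  UxaI (GTCGAA, off=5): starts [17, 29] → cuts [22, 34]

Pooled cuts: [13, 22, 24, 34, 38, 48]

Fragment lengths:
  [0,13): 13 bp
  [13,22): 9 bp
  [22,24): 2 bp
  [24,34): 10 bp
  [34,38): 4 bp
  [38,48): 10 bp
  [48,56): 8 bp

[2,4,8,9,10,10,13]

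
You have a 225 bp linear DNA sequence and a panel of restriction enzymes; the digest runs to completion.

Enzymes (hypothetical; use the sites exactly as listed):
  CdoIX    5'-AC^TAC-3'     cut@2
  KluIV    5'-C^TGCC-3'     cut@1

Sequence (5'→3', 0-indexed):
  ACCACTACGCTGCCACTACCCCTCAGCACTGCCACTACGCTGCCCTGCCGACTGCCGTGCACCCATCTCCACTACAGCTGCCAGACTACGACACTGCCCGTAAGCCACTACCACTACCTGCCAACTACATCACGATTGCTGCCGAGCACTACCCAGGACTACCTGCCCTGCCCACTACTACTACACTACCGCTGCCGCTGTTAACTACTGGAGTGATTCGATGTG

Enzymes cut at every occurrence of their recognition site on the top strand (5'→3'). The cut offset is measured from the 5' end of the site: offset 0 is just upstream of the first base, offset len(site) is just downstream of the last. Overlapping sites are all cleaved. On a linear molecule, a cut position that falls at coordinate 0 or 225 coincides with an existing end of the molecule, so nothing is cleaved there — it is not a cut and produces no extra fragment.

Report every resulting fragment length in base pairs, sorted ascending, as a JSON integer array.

[3,3,4,4,5,5,5,5,5,5,6,6,6,6,6,7,7,7,8,8,10,10,13,13,14,14,20,20]

Scan for sites:
  CdoIX (ACTAC, off=2): starts [3, 14, 33, 70, 84, 106, 112, 123, 147, 157, 173, 176, 179, 184, 203] → cuts [5, 16, 35, 72, 86, 108, 114, 125, 149, 159, 175, 178, 181, 186, 205]
  KluIV (CTGCC, off=1): starts [9, 28, 39, 44, 51, 77, 93, 117, 138, 162, 167, 191] → cuts [10, 29, 40, 45, 52, 78, 94, 118, 139, 163, 168, 192]

All cut coordinates (distinct, sorted): [5, 10, 16, 29, 35, 40, 45, 52, 72, 78, 86, 94, 108, 114, 118, 125, 139, 149, 159, 163, 168, 175, 178, 181, 186, 192, 205]

Fragment lengths:
  [0,5): 5 bp
  [5,10): 5 bp
  [10,16): 6 bp
  [16,29): 13 bp
  [29,35): 6 bp
  [35,40): 5 bp
  [40,45): 5 bp
  [45,52): 7 bp
  [52,72): 20 bp
  [72,78): 6 bp
  [78,86): 8 bp
  [86,94): 8 bp
  [94,108): 14 bp
  [108,114): 6 bp
  [114,118): 4 bp
  [118,125): 7 bp
  [125,139): 14 bp
  [139,149): 10 bp
  [149,159): 10 bp
  [159,163): 4 bp
  [163,168): 5 bp
  [168,175): 7 bp
  [175,178): 3 bp
  [178,181): 3 bp
  [181,186): 5 bp
  [186,192): 6 bp
  [192,205): 13 bp
  [205,225): 20 bp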